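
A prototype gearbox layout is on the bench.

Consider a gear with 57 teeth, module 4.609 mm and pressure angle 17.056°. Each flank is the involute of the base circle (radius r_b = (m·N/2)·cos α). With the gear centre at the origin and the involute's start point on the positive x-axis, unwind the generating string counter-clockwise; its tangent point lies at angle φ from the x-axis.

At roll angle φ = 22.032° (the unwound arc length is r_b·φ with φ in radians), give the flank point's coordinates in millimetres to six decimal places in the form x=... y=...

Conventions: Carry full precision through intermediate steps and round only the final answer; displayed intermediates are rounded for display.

x=134.523182 y=2.345067

single-mesh involute tooth geometry (57T wheel at module 4.609)
pitch radius r_p = m·N/2 = 4.609·57/2 = 131.356500
base radius r_b = r_p·cos α = 131.356500·cos 17.056° = 125.579249
roll angle φ = 22.032° = 0.38453094 rad
x = r_b·(cos φ + φ·sin φ) = 134.523182
y = r_b·(sin φ − φ·cos φ) = 2.345067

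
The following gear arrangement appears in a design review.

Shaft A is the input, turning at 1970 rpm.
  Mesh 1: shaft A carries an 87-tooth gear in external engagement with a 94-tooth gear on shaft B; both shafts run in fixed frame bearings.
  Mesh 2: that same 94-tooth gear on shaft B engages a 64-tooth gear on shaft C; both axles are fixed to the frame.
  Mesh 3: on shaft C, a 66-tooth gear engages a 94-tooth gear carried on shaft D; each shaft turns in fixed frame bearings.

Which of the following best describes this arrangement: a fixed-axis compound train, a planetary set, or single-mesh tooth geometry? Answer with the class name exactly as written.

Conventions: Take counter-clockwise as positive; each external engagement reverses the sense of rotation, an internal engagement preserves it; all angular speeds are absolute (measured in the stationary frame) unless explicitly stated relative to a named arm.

fixed-axis compound train

recognized (4 fixed axles, 3 meshes): fixed-axis compound train
classification: fixed-axis compound train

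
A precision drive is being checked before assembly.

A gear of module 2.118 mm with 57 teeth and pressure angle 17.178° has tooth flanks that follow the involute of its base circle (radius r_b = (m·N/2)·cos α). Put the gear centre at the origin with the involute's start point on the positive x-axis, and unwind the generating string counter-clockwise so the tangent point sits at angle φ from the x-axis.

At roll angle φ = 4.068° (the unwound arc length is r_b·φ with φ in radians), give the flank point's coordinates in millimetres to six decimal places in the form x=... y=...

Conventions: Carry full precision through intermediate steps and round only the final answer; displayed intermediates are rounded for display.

recognized (one wheel, involute flank): single-mesh tooth geometry, m = 2.118, N = 57
pitch radius r_p = m·N/2 = 2.118·57/2 = 60.363000
base radius r_b = r_p·cos α = 60.363000·cos 17.178° = 57.670317
roll angle φ = 4.068° = 0.07099999 rad
x = r_b·(cos φ + φ·sin φ) = 57.815492
y = r_b·(sin φ − φ·cos φ) = 0.006877

x=57.815492 y=0.006877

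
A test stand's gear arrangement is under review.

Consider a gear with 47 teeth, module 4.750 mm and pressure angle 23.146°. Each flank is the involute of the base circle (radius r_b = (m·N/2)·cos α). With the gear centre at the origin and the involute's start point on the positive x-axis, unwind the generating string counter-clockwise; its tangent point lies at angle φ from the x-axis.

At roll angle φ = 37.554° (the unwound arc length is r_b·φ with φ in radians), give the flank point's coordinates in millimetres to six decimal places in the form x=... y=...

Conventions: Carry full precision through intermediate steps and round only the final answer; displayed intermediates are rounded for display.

x=122.375099 y=9.226186

single-mesh involute tooth geometry (47T wheel at module 4.750)
pitch radius r_p = m·N/2 = 4.750·47/2 = 111.625000
base radius r_b = r_p·cos α = 111.625000·cos 23.146° = 102.639881
roll angle φ = 37.554° = 0.65544095 rad
x = r_b·(cos φ + φ·sin φ) = 122.375099
y = r_b·(sin φ − φ·cos φ) = 9.226186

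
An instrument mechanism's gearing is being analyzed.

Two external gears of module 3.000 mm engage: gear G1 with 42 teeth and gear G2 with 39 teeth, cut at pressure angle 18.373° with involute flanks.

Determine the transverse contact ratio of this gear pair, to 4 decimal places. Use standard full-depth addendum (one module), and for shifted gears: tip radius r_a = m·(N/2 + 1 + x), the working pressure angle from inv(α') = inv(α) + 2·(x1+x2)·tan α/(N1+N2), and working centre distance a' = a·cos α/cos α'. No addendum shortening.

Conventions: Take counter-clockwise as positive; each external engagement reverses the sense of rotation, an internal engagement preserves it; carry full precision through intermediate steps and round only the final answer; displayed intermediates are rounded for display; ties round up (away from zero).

1.8015

topology: single-mesh involute geometry — m = 3.000, 42T/39T pair
base radii: r_b1 = 59.788553, r_b2 = 55.517942
tip radii: r_a1 = 66.000000, r_a2 = 61.500000
no profile shift: α' = α, a' = a
action lengths: √(r_a1²−r_b1²) = 27.952261, √(r_a2²−r_b2²) = 26.457666
base pitch p_b = π·m·cos α = 8.944347
CR = (27.952261 + 26.457666 − 121.500000·sin 18.37300°)/8.944347 = 1.801462
contact ratio ≈ 1.8015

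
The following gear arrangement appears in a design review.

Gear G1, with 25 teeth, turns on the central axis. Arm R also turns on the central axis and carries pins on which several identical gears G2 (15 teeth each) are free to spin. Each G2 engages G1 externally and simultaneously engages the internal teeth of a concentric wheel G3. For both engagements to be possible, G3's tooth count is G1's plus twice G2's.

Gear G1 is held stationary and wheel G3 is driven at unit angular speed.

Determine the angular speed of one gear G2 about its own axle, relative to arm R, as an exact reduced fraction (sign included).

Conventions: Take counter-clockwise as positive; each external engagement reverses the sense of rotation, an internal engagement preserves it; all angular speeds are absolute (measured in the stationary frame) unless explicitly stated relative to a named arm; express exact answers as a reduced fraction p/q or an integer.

topology: planetary set — G1 25T / G2 15T / G3 55T, arm = carrier (Willis)
ring teeth: 25 + 2·15 = 55
25(ω_sun−ω_arm) = −55(ω_ring−ω_arm),  ω_sun = 0, ω_ring = 1
25(0−ω_arm) = −55(1−ω_arm)  ⇒  80·ω_arm = 55  ⇒  ω_arm = 11/16
sun–planet mesh: 25·(0−11/16) = −15·(ω_p−ω_arm)  ⇒  ω_p−ω_arm = 55/48
exact speed ratio = 55/48

55/48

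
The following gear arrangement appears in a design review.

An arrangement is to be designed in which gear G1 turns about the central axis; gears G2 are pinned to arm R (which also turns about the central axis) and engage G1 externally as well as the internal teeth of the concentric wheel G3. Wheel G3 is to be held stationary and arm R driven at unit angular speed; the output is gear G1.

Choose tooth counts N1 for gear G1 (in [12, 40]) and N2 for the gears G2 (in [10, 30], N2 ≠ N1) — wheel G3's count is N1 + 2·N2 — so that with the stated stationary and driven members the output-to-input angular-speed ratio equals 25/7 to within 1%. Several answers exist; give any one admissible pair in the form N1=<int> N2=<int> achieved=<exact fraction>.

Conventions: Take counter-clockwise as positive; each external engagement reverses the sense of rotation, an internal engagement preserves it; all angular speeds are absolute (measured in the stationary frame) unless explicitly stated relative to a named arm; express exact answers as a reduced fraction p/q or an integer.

topology: planetary set — design target 25/7, arm = carrier (Willis)
Willis with ω_ring = 0: ω_sun/ω_arm = (N1+N3)/N1; set equal to 25/7  ⇒  N3/N1 = 25/7 − 1 = 18/7
N3 = N1 + 2·N2  ⇒  N2/N1 = (N3/N1 − 1)/2 = (18/7 − 1)/2 = 11/14
smallest multiple with N1 ≥ 12 and N2 ≥ 10: k = 1  ⇒  N1 = 1·14 = 14, N2 = 1·11 = 11 (N1 ≤ 40, N2 ≤ 30, N2 ≠ N1 ✓), N3 = 14 + 2·11 = 36
check: (N1+N3)/N1 with N1 = 14, N3 = 36 gives 25/7; |achieved − target| = 0 ≤ 1/28 ✓

N1=14 N2=11 achieved=25/7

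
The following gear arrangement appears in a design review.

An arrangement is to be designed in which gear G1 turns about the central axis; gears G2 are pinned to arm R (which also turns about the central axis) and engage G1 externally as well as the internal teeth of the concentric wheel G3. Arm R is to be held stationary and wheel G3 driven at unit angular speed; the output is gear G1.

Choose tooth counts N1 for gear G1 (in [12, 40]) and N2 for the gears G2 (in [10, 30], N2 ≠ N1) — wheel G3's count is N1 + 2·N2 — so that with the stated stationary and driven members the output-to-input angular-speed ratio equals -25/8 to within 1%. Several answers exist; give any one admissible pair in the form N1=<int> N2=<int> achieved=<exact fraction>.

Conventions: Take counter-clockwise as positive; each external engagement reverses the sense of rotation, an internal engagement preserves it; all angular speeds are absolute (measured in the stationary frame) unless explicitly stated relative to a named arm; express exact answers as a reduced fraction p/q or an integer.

N1=16 N2=17 achieved=-25/8

planetary set to be sized for -25/8 (Willis relation)
Willis with ω_arm = 0: ω_sun/ω_ring = −N3/N1; set equal to -25/8  ⇒  N3/N1 = −(-25/8) = 25/8
N3 = N1 + 2·N2  ⇒  N2/N1 = (N3/N1 − 1)/2 = (25/8 − 1)/2 = 17/16
smallest multiple with N1 ≥ 12 and N2 ≥ 10: k = 1  ⇒  N1 = 1·16 = 16, N2 = 1·17 = 17 (N1 ≤ 40, N2 ≤ 30, N2 ≠ N1 ✓), N3 = 16 + 2·17 = 50
check: −N3/N1 with N1 = 16, N3 = 50 gives -25/8; |achieved − target| = 0 ≤ 1/32 ✓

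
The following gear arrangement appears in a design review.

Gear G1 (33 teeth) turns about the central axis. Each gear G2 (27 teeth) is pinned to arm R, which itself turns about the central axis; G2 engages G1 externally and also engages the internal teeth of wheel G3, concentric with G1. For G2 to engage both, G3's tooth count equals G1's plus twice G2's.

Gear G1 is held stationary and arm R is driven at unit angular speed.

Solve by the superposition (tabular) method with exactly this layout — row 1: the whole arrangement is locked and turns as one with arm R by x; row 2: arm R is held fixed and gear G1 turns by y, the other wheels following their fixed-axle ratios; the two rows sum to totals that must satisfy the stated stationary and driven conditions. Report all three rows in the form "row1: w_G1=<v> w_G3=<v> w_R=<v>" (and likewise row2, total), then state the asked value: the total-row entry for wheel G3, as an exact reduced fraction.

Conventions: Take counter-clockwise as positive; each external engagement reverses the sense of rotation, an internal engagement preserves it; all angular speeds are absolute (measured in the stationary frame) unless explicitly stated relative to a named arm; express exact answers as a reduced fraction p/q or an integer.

planetary set (33T centre, 27T on arm, 87T internal) — Willis relation
row 1 (train locked, turned with arm): all members turn x
superposition row 2 [arm held]: sun y, ring −(33/87)·y, arm 0
boundary: total ω_sun = x + y = 0 and total ω_arm = x = 1  ⇒  y = -1, x = 1
row 2 ring = −(33/87)·(-1) = 11/29
totals (row 1 + row 2): sun 1 + (-1) = 0, ring 1 + 11/29 = 40/29, arm 1 + 0 = 1
asked cell (total, ring) = 40/29

row1: w_G1=1 w_G3=1 w_R=1
row2: w_G1=-1 w_G3=11/29 w_R=0
total: w_G1=0 w_G3=40/29 w_R=1
asked value: 40/29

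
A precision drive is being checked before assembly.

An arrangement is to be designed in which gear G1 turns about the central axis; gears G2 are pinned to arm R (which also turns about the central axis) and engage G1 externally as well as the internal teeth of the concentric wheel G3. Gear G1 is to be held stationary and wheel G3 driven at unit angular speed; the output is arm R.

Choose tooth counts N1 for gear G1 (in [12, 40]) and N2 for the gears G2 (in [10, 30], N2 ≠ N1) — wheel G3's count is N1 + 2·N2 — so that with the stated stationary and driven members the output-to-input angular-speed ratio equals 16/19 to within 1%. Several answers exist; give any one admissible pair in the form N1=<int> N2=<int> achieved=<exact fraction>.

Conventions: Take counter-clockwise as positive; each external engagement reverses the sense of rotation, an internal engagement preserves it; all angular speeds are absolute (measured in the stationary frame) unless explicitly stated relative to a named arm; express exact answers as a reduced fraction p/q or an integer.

N1=12 N2=26 achieved=16/19

class = planetary set [ratio 16/19 wanted; Willis about the carrier]
Willis with ω_sun = 0: ω_arm/ω_ring = N3/(N1+N3); set equal to 16/19  ⇒  N3/N1 = (16/19)/(1 − 16/19) = 16/3
N3 = N1 + 2·N2  ⇒  N2/N1 = (N3/N1 − 1)/2 = (16/3 − 1)/2 = 13/6
smallest multiple with N1 ≥ 12 and N2 ≥ 10: k = 2  ⇒  N1 = 2·6 = 12, N2 = 2·13 = 26 (N1 ≤ 40, N2 ≤ 30, N2 ≠ N1 ✓), N3 = 12 + 2·26 = 64
check: N3/(N1+N3) with N1 = 12, N3 = 64 gives 16/19; |achieved − target| = 0 ≤ 4/475 ✓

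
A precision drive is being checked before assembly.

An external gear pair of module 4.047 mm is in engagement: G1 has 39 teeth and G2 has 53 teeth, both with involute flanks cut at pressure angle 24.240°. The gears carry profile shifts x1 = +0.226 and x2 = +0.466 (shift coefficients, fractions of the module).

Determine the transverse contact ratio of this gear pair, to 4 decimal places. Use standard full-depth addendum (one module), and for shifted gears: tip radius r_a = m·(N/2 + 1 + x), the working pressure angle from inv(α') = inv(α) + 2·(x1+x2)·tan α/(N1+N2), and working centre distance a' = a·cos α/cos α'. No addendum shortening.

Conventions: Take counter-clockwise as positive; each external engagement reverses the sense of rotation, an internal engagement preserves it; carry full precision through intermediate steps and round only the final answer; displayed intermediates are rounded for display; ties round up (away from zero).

1.4897

single-mesh involute tooth geometry (39T engaging 53T at module 4.047)
base radii: r_b1 = 71.958725, r_b2 = 97.790063
tip radii: r_a1 = 83.878122, r_a2 = 113.178402
inv(α') = inv(24.240°) + 2·(+0.226+0.466)·tan α/(39+53) = 0.03396284  ⇒  α' = 26.00382°
a' = a·cos α / cos α' = 186.1620·cos 24.240°/cos 26.00382° = 188.868972
action lengths: √(r_a1²−r_b1²) = 43.098506, √(r_a2²−r_b2²) = 56.977665
base pitch p_b = π·m·cos α = 11.593077
CR = (43.098506 + 56.977665 − 188.868972·sin 26.00382°)/11.593077 = 1.489695
contact ratio ≈ 1.4897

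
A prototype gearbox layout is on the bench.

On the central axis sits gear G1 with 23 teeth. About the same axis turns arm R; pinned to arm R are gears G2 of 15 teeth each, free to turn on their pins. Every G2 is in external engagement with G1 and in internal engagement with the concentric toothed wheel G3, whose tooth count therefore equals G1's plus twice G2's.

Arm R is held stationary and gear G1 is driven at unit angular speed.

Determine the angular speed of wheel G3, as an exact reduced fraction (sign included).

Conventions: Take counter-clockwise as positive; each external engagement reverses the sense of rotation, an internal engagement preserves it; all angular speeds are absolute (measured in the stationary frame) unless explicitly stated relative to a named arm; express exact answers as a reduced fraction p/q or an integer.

class = planetary set [G3 = 23+2·15 = 53; Willis about the carrier]
ring teeth: 23 + 2·15 = 53
23(ω_sun−ω_arm) = −53(ω_ring−ω_arm),  ω_arm = 0, ω_sun = 1
ω_ring = 0 − (23/53)(1−0) = -23/53
exact speed ratio = -23/53

-23/53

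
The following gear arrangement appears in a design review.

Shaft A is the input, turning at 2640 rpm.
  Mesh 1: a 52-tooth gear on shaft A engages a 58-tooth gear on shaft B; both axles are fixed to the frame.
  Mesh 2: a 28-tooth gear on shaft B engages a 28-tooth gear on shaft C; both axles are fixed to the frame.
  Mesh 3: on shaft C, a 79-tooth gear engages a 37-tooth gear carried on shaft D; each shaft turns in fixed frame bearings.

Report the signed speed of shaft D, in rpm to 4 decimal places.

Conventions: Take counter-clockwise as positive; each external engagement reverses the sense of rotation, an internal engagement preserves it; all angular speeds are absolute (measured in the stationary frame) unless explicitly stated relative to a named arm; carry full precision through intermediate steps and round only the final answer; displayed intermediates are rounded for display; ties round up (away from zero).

-5053.6440 rpm

topology: fixed-axis compound train — 3 meshes, A→D
mesh 1 [52T→58T]: ω = 2640.0000×52/58 = 2366.8966 rpm, sense flips to −
mesh 2 [28T→28T]: ω = 2366.8966×28/28 = 2366.8966 rpm, sense flips to +
mesh 3 [79T→37T]: ω = 2366.8966×79/37 = 5053.6440 rpm, sense flips to −
signed output speed = -5053.6440 rpm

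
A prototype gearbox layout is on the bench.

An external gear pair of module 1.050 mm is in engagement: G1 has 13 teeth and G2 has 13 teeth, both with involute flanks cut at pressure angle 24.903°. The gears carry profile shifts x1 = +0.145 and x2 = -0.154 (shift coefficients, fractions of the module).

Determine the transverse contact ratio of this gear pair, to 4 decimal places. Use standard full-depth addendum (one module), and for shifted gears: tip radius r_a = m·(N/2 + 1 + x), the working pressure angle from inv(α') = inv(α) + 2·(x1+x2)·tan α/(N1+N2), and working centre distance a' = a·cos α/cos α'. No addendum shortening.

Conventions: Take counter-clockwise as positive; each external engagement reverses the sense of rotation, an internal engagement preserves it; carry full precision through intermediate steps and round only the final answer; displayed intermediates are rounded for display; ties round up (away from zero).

topology: single-mesh involute geometry — m = 1.050, 13T/13T pair
base radii: r_b1 = 6.190425, r_b2 = 6.190425
tip radii: r_a1 = 8.027250, r_a2 = 7.713300
inv(α') = inv(24.903°) + 2·(+0.145-0.154)·tan α/(13+13) = 0.02928744  ⇒  α' = 24.81722°
a' = a·cos α / cos α' = 13.6500·cos 24.903°/cos 24.81722° = 13.640535
action lengths: √(r_a1²−r_b1²) = 5.110321, √(r_a2²−r_b2²) = 4.601482
base pitch p_b = π·m·cos α = 2.991968
CR = (5.110321 + 4.601482 − 13.640535·sin 24.81722°)/2.991968 = 1.332411
contact ratio ≈ 1.3324

1.3324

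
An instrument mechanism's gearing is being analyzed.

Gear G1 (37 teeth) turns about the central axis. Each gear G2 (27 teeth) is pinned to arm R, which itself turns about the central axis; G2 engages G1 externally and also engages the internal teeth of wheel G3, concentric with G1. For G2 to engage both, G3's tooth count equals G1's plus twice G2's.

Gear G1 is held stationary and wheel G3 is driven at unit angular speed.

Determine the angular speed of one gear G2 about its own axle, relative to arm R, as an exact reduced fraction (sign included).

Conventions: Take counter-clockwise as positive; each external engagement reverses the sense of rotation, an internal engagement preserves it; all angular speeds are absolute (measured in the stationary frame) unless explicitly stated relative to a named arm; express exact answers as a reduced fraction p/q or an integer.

3367/3456

class = planetary set [G3 = 37+2·27 = 91; Willis about the carrier]
ring teeth: 37 + 2·27 = 91
37(ω_sun−ω_arm) = −91(ω_ring−ω_arm),  ω_sun = 0, ω_ring = 1
37(0−ω_arm) = −91(1−ω_arm)  ⇒  128·ω_arm = 91  ⇒  ω_arm = 91/128
sun–planet mesh: 37·(0−91/128) = −27·(ω_p−ω_arm)  ⇒  ω_p−ω_arm = 3367/3456
exact speed ratio = 3367/3456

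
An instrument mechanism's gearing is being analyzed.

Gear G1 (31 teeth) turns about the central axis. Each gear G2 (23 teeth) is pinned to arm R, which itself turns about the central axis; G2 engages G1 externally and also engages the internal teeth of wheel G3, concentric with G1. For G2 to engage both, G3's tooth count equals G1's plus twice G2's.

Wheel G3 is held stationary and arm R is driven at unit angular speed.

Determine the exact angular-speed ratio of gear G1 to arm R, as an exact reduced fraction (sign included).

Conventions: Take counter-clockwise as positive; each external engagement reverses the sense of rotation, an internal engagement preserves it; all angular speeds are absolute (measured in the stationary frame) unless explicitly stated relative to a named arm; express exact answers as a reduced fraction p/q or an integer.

recognized (axles ride arm R): planetary set, 31/23/77 teeth
ring teeth: 31 + 2·23 = 77
31(ω_sun−ω_arm) = −77(ω_ring−ω_arm),  ω_ring = 0, ω_arm = 1
ω_sun = 1 − (77/31)(0−1) = 108/31
ω_out/ω_in = 108/31

108/31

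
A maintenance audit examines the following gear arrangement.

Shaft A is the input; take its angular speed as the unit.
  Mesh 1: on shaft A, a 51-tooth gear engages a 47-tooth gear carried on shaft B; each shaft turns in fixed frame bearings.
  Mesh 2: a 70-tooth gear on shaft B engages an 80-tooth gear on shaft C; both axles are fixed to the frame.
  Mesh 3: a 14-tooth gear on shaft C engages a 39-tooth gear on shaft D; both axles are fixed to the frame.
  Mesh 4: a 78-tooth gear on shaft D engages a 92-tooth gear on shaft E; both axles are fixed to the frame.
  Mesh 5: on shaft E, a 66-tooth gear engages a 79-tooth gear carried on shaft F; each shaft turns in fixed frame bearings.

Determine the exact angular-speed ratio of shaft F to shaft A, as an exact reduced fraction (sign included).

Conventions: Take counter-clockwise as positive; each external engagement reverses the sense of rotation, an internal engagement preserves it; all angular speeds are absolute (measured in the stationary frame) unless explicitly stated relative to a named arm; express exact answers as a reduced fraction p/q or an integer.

class = fixed-axis compound train [5 meshes; 5 ratios multiply, 5 sense flips]
mesh 1 [51T→47T]: running ratio 51/47, sense −
mesh 2 [70T→80T]: running ratio 357/376, sense +
mesh 3 [14T→39T]: running ratio 833/2444, sense −
mesh 4 [78T→92T]: running ratio 2499/8648, sense +
mesh 5 [66T→79T]: running ratio 82467/341596, sense −
ω_out/ω_in = -82467/341596

-82467/341596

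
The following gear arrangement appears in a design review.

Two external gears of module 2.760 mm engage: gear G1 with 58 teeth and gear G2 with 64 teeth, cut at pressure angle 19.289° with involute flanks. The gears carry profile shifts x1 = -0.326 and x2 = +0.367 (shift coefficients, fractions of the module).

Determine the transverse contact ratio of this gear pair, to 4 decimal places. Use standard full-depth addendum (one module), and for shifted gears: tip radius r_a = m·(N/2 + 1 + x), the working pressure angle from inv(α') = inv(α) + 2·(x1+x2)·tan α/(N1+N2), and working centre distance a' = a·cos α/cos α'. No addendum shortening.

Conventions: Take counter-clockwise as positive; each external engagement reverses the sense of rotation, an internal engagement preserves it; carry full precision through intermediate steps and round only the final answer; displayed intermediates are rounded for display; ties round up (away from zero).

recognized (one external pair, fixed centres): single-mesh tooth geometry, m = 2.760, N1 = 58, N2 = 64
base radii: r_b1 = 75.546906, r_b2 = 83.362103
tip radii: r_a1 = 81.900240, r_a2 = 92.092920
inv(α') = inv(19.289°) + 2·(-0.326+0.367)·tan α/(58+64) = 0.01355818  ⇒  α' = 19.39836°
a' = a·cos α / cos α' = 168.3600·cos 19.289°/cos 19.39836° = 168.472852
action lengths: √(r_a1²−r_b1²) = 31.627747, √(r_a2²−r_b2²) = 39.139056
base pitch p_b = π·m·cos α = 8.184055
CR = (31.627747 + 39.139056 − 168.472852·sin 19.39836°)/8.184055 = 1.809764
contact ratio ≈ 1.8098

1.8098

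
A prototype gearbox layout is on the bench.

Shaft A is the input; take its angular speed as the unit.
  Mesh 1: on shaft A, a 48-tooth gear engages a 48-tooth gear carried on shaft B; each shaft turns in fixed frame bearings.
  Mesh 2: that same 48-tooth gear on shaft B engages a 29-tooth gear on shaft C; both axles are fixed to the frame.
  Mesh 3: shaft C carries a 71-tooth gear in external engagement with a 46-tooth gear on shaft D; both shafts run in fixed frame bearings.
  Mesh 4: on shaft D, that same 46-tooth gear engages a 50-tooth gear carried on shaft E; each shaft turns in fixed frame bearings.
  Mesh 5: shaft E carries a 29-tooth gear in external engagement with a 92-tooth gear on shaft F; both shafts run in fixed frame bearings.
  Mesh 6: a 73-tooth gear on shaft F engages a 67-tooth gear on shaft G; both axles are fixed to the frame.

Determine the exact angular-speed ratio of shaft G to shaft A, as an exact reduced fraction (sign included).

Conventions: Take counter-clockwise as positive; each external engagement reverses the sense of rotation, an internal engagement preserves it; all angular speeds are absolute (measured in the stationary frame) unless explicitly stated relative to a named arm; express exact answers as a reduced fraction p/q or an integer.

class = fixed-axis compound train [6 meshes; 6 ratios multiply, 6 sense flips]
mesh 1 [48T→48T]: running ratio 1, sense −
mesh 2 [48T→29T]: running ratio 48/29, sense +
mesh 3 [71T→46T]: running ratio 1704/667, sense −
mesh 4 [46T→50T]: running ratio 1704/725, sense +
mesh 5 [29T→92T]: running ratio 426/575, sense −
mesh 6 [73T→67T]: running ratio 31098/38525, sense +
ω_out/ω_in = 31098/38525

31098/38525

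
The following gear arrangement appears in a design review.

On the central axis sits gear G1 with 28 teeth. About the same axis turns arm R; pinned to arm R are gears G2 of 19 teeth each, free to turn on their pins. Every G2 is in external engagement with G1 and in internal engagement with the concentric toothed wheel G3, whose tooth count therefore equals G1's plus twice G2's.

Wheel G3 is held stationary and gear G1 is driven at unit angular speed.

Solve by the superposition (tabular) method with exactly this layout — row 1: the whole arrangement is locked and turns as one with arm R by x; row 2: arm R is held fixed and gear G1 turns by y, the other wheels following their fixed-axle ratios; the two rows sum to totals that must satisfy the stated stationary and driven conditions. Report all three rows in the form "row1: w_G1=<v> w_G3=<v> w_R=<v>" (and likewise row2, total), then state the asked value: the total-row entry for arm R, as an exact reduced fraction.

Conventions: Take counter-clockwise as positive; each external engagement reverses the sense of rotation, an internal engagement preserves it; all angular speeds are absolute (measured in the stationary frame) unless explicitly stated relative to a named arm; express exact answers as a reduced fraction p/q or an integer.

row1: w_G1=14/47 w_G3=14/47 w_R=14/47
row2: w_G1=33/47 w_G3=-14/47 w_R=0
total: w_G1=1 w_G3=0 w_R=14/47
asked value: 14/47

planetary set (28T centre, 19T on arm, 66T internal) — Willis relation
row 1: whole set turns with the arm by x
row 2: sun turns y, ring = −(28/66)·y, arm 0
boundary: total ω_ring = x − (28/66)·y = 0 and total ω_sun = x + y = 1  ⇒  y = 33/47, x = 14/47
row 2 ring = −(28/66)·33/47 = -14/47
totals (row 1 + row 2): sun 14/47 + 33/47 = 1, ring 14/47 + (-14/47) = 0, arm 14/47 + 0 = 14/47
asked cell (total, arm) = 14/47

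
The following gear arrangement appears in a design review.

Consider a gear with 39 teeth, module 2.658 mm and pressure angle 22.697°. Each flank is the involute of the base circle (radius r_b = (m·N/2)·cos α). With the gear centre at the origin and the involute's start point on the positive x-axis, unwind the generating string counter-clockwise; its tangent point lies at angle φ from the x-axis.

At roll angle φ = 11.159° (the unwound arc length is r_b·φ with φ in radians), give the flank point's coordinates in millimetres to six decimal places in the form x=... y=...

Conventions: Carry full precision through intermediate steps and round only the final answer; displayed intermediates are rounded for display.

x=48.715435 y=0.117306

recognized (one wheel, involute flank): single-mesh tooth geometry, m = 2.658, N = 39
pitch radius r_p = m·N/2 = 2.658·39/2 = 51.831000
base radius r_b = r_p·cos α = 51.831000·cos 22.697° = 47.817119
roll angle φ = 11.159° = 0.19476129 rad
x = r_b·(cos φ + φ·sin φ) = 48.715435
y = r_b·(sin φ − φ·cos φ) = 0.117306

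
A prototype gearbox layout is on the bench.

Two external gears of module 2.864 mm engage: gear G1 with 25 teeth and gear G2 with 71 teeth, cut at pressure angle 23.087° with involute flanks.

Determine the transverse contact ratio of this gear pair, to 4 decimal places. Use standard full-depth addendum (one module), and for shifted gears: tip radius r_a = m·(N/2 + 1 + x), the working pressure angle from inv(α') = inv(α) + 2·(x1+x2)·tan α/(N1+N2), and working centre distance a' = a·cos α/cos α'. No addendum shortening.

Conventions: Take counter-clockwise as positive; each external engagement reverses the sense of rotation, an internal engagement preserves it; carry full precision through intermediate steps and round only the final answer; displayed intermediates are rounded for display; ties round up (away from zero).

class = single-mesh tooth geometry [involute pair 25T × 71T, m = 2.864]
base radii: r_b1 = 32.932796, r_b2 = 93.529140
tip radii: r_a1 = 38.664000, r_a2 = 104.536000
no profile shift: α' = α, a' = a
action lengths: √(r_a1²−r_b1²) = 20.256749, √(r_a2²−r_b2²) = 46.691277
base pitch p_b = π·m·cos α = 8.276914
CR = (20.256749 + 46.691277 − 137.472000·sin 23.08700°)/8.276914 = 1.575629
contact ratio ≈ 1.5756

1.5756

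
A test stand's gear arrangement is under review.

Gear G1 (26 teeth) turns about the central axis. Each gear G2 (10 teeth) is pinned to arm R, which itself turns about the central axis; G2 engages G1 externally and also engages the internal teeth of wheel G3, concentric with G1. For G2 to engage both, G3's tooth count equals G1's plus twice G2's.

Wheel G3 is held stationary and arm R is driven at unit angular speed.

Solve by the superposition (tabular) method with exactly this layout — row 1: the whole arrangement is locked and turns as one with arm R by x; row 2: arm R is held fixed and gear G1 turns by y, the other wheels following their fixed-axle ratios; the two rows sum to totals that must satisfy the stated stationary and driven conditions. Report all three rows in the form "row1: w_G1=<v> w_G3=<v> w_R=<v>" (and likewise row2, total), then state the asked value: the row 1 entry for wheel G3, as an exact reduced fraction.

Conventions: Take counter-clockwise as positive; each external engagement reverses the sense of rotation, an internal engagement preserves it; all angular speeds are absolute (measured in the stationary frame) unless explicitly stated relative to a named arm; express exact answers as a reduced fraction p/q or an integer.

row1: w_G1=1 w_G3=1 w_R=1
row2: w_G1=23/13 w_G3=-1 w_R=0
total: w_G1=36/13 w_G3=0 w_R=1
asked value: 1

class = planetary set [G3 = 26+2·10 = 46; Willis about the carrier]
row 1: whole set turns with the arm by x
row 2 (arm held, sun turns y): ω_ring = −(26/46)·y, ω_arm = 0
boundary: total ω_ring = x − (26/46)·y = 0 and total ω_arm = x = 1  ⇒  y = 23/13, x = 1
row 2 ring = −(26/46)·23/13 = -1
totals (row 1 + row 2): sun 1 + 23/13 = 36/13, ring 1 + (-1) = 0, arm 1 + 0 = 1
asked cell (row1, ring) = 1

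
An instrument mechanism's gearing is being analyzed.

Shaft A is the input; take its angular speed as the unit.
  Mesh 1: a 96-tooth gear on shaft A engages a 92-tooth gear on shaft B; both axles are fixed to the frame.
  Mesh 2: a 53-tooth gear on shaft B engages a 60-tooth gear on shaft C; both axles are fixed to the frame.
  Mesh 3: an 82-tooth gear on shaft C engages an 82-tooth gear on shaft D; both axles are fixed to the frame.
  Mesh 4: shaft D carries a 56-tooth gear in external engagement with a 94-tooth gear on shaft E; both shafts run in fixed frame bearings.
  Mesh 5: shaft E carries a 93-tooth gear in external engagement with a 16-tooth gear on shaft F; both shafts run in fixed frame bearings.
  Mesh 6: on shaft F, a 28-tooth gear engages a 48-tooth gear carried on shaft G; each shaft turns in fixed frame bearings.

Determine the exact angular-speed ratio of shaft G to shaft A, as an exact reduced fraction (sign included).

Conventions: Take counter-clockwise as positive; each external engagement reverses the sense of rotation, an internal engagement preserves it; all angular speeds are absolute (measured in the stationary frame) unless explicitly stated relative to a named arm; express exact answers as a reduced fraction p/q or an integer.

class = fixed-axis compound train [6 meshes; 6 ratios multiply, 6 sense flips]
mesh 1 [96T→92T]: running ratio 24/23, sense −
mesh 2 [53T→60T]: running ratio 106/115, sense +
mesh 3 [82T→82T]: running ratio 106/115, sense −
mesh 4 [56T→94T]: running ratio 2968/5405, sense +
mesh 5 [93T→16T]: running ratio 34503/10810, sense −
mesh 6 [28T→48T]: running ratio 80507/43240, sense +
ω_out/ω_in = 80507/43240

80507/43240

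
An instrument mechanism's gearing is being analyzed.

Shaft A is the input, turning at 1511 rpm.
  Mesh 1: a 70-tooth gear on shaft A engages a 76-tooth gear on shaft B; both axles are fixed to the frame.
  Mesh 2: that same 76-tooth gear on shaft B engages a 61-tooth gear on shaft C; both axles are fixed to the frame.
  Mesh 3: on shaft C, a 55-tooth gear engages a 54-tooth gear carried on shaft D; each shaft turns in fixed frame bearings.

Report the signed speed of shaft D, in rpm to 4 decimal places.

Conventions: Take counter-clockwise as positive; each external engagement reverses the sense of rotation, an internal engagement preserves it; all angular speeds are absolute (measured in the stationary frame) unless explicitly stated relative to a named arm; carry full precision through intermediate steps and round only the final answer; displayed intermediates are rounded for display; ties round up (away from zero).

-1766.0443 rpm

topology: fixed-axis compound train — 3 meshes, A→D
mesh 1 [70T→76T]: ω = 1511.0000×70/76 = 1391.7105 rpm, sense flips to −
mesh 2 [76T→61T]: ω = 1391.7105×76/61 = 1733.9344 rpm, sense flips to +
mesh 3 [55T→54T]: ω = 1733.9344×55/54 = 1766.0443 rpm, sense flips to −
signed output speed = -1766.0443 rpm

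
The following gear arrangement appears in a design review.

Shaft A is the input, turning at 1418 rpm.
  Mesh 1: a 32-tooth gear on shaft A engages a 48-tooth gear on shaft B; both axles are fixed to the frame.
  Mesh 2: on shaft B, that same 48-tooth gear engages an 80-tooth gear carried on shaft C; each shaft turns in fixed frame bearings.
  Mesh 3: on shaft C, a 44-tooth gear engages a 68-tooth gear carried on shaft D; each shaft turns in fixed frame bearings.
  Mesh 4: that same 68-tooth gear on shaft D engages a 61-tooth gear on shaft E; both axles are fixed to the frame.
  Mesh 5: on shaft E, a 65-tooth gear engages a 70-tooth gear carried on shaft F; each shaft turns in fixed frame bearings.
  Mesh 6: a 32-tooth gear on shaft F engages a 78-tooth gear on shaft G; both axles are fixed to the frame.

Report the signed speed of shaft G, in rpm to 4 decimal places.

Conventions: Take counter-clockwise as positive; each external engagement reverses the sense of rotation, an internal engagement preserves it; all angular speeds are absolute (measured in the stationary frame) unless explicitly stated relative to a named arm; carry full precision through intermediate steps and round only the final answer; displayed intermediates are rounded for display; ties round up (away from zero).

+155.8582 rpm

topology: fixed-axis compound train — 6 meshes, A→G
mesh 1 [32T→48T]: ω = 1418.0000×32/48 = 945.3333 rpm, sense flips to −
mesh 2 [48T→80T]: ω = 945.3333×48/80 = 567.2000 rpm, sense flips to +
mesh 3 [44T→68T]: ω = 567.2000×44/68 = 367.0118 rpm, sense flips to −
mesh 4 [68T→61T]: ω = 367.0118×68/61 = 409.1279 rpm, sense flips to +
mesh 5 [65T→70T]: ω = 409.1279×65/70 = 379.9044 rpm, sense flips to −
mesh 6 [32T→78T]: ω = 379.9044×32/78 = 155.8582 rpm, sense flips to +
signed output speed = +155.8582 rpm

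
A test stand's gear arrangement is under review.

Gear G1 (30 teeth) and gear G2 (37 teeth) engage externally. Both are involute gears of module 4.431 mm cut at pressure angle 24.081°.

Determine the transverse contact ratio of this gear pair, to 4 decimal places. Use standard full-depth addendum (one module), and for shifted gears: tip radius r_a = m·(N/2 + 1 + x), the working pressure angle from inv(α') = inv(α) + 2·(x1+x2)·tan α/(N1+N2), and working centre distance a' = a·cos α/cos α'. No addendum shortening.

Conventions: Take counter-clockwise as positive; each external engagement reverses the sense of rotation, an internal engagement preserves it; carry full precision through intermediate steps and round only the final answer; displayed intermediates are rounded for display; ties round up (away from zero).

1.5169

topology: single-mesh involute geometry — m = 4.431, 30T/37T pair
base radii: r_b1 = 60.680520, r_b2 = 74.839308
tip radii: r_a1 = 70.896000, r_a2 = 86.404500
no profile shift: α' = α, a' = a
action lengths: √(r_a1²−r_b1²) = 36.662205, √(r_a2²−r_b2²) = 43.183510
base pitch p_b = π·m·cos α = 12.708898
CR = (36.662205 + 43.183510 − 148.438500·sin 24.08100°)/12.708898 = 1.516944
contact ratio ≈ 1.5169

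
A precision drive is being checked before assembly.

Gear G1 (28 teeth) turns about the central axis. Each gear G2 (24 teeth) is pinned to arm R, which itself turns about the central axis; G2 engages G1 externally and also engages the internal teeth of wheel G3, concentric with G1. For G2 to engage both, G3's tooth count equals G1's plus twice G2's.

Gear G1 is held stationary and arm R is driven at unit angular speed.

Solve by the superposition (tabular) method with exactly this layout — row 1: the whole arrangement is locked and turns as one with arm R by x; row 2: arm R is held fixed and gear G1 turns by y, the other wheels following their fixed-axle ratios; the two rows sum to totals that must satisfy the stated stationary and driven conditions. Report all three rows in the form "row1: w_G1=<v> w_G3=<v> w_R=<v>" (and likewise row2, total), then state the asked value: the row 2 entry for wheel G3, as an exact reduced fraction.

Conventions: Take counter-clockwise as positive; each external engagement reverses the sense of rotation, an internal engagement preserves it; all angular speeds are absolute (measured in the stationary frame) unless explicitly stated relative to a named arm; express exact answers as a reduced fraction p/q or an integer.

row1: w_G1=1 w_G3=1 w_R=1
row2: w_G1=-1 w_G3=7/19 w_R=0
total: w_G1=0 w_G3=26/19 w_R=1
asked value: 7/19

planetary set (28T centre, 24T on arm, 76T internal) — Willis relation
row 1 — lock + rotate with arm: ω_sun = ω_ring = ω_arm = x
row 2: sun turns y, ring = −(28/76)·y, arm 0
boundary: total ω_sun = x + y = 0 and total ω_arm = x = 1  ⇒  y = -1, x = 1
row 2 ring = −(28/76)·(-1) = 7/19
totals (row 1 + row 2): sun 1 + (-1) = 0, ring 1 + 7/19 = 26/19, arm 1 + 0 = 1
asked cell (row2, ring) = 7/19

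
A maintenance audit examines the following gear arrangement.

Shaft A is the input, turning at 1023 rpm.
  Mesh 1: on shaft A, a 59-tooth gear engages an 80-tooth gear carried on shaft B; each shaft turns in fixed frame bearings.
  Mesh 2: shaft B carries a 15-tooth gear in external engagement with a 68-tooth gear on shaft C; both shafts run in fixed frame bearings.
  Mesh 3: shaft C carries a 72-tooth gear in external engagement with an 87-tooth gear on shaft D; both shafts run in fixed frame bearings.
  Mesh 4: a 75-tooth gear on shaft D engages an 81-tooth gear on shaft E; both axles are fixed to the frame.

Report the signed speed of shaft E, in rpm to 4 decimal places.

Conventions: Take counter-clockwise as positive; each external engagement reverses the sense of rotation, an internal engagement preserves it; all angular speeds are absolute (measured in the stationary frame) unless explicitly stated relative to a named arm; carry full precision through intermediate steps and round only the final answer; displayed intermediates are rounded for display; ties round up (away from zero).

topology: fixed-axis compound train — 4 meshes, A→E
mesh 1 [59T→80T]: ω = 1023.0000×59/80 = 754.4625 rpm, sense flips to −
mesh 2 [15T→68T]: ω = 754.4625×15/68 = 166.4256 rpm, sense flips to +
mesh 3 [72T→87T]: ω = 166.4256×72/87 = 137.7315 rpm, sense flips to −
mesh 4 [75T→81T]: ω = 137.7315×75/81 = 127.5292 rpm, sense flips to +
signed output speed = +127.5292 rpm

+127.5292 rpm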